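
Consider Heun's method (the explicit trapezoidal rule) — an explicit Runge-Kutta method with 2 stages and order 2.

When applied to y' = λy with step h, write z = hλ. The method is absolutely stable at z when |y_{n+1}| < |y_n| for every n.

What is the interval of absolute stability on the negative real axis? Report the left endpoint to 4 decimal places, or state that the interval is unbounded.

Test eqn y'=λy, z=hλ:
  order 2, 2-stage ⇒ R(z)=1+z+z^2/2
  (e.g. R(-1.69)=0.73805, |R|=0.73805)

Need |R(x)|<1, x<0.
x=-1.69: |R|=0.7380
|R(-2.3)|=1.3450 |R(-1.22)|=0.5242 |R(-0.74)|=0.5338
Bisect:
  x_lo=-2.3891 |R|=1.4649  x_hi=-0.2689 |R|=0.7673
  mid=-1.32900 |R|=0.55412 →hi
  mid=-1.85907 |R|=0.86900 →hi
  mid=-2.12411 |R|=1.13181 →lo
  mid=-1.99159 |R|=0.99162 →hi
  mid=-2.05785 |R|=1.05952 →lo
  mid=-2.02472 |R|=1.02502 →lo
  mid=-2.00815 |R|=1.00819 →lo
  mid=-1.99987 |R|=0.99987 →hi
  mid=-2.00401 |R|=1.00402 →lo
  mid=-2.00194 |R|=1.00194 →lo
  ...
  [-2.00000,-1.99987] ⇒ x*=-2.0000
Interval (-2.0000, 0).

(-2.0000, 0).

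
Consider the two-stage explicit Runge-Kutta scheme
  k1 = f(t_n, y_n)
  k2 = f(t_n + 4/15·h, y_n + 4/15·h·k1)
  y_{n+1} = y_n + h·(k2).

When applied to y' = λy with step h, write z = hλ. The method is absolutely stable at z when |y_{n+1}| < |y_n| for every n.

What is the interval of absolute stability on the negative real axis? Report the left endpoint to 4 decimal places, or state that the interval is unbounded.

Test eqn y'=λy, z=hλ:
  k1=λy_n ⇒ h·k1=z·y_n;  k2=λ(1+4/15z)y_n ⇒ h·k2=z(1+4/15z)y_n
  y_{n+1}/y_n = 1 + z(1+4/15z) = 1 + z + 4/15z²
  R(z) = 1 + z + 4/15z².

Boundary: |R(x)|=1, x<0.
x=-0.43: |R|=0.6193
R=1: x+4/15x²=0 ⇒ x=−15/4=-3.7500; min R=1−1/(4·4/15)=0.0625>−1
Confirm numerically:
  x=-3.627: |R|=0.88103 <1
  x=-2.981: |R|=0.38870 <1
  x=-2.638: |R|=0.21775 <1
  x=-1.878: |R|=0.06250 <1
  x=-3.900: |R|=1.15600 >1
  x=-3.839: |R|=1.09111 >1
Interval (-3.7500, 0).

(-3.7500, 0).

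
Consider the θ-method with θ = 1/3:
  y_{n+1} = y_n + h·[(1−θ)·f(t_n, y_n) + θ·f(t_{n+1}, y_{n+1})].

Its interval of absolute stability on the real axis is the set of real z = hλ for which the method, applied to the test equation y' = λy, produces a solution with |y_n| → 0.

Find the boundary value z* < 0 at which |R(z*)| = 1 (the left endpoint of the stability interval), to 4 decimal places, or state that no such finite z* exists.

z* = -6.0000.

Set f=λy, z=hλ:
  y_{n+1} = y_n + z·[2/3·y_n + 1/3·y_{n+1}] ⇒ (1 − 1/3z)y_{n+1} = (1 + 2/3z)y_n
  ⇒ R(z) = (1 + 2/3z)/(1 − 1/3z).

Need |R(x)|<1, x<0.
x=-1.69: |R|=0.0810
R=−1: 1+2/3x = −1+1/3x ⇒ -1/3x=2 ⇒ x=2/(-1/3)=-6.0000
Confirm numerically:
  x=-5.103: |R|=0.88930 <1
  x=-4.751: |R|=0.83886 <1
  x=-2.535: |R|=0.37398 <1
  x=-6.213: |R|=1.02312 >1
  x=-6.163: |R|=1.01779 >1
  x=-6.118: |R|=1.01294 >1
Interval (-6.0000, 0).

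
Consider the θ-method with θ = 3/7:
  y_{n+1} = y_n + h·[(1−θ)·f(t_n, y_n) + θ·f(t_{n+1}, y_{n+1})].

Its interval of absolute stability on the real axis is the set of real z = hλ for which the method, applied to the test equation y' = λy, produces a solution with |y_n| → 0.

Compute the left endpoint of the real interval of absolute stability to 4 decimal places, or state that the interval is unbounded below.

With y'=λy (z=hλ):
  y_{n+1} = y_n + z·[4/7·y_n + 3/7·y_{n+1}] ⇒ (1 − 3/7z)y_{n+1} = (1 + 4/7z)y_n
  ⇒ R(z) = (1 + 4/7z)/(1 − 3/7z).

Find x<0 with |R(x)|<1.
x=-1.63: |R|=0.0404
R=−1: 1+4/7x = −1+3/7x ⇒ -1/7x=2 ⇒ x=2/(-1/7)=-14.0000
Confirm numerically:
  x=-13.767: |R|=0.99518 <1
  x=-13.281: |R|=0.98465 <1
  x=-12.747: |R|=0.97230 <1
  x=-7.311: |R|=0.76881 <1
  x=-14.544: |R|=1.01074 >1
  x=-14.192: |R|=1.00387 >1
Stable set (-14.0000, 0).

left endpoint -14.0000.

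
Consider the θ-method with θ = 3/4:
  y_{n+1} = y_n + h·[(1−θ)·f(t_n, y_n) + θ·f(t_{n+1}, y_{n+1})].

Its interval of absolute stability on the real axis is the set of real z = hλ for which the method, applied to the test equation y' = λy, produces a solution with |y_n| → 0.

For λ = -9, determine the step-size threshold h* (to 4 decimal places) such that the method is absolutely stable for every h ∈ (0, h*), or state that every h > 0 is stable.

unbounded; (−∞, 0). Any h>0 works for λ=-9.

With y'=λy (z=hλ):
  y_{n+1} = y_n + z·[1/4·y_n + 3/4·y_{n+1}] ⇒ (1 − 3/4z)y_{n+1} = (1 + 1/4z)y_n
  Hence R(z) = (1 + 1/4z)/(1 − 3/4z).

Boundary: |R(x)|=1, x<0.
x=-1.04: |R|=0.4157
x=-2: |R|=0.2000
x=-10: |R|=0.1765
x=-100: |R|=0.3158
θ=3/4≥1/2 ⇒ |1+1/4x|<|1−3/4x| ∀x<0 ⇒ unbounded interval.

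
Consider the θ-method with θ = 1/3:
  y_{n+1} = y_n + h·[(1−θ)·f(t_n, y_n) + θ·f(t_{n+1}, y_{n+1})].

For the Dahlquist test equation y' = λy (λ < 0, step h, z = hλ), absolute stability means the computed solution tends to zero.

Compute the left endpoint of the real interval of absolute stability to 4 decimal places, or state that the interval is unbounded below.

Set f=λy, z=hλ:
  y_{n+1} = y_n + z·[2/3·y_n + 1/3·y_{n+1}] ⇒ (1 − 1/3z)y_{n+1} = (1 + 2/3z)y_n
  R(z) = (1 + 2/3z)/(1 − 1/3z).

Find x<0 with |R(x)|<1.
x=-1.59: |R|=0.0392
R=−1: 1+2/3x = −1+1/3x ⇒ -1/3x=2 ⇒ x=2/(-1/3)=-6.0000
Confirm numerically:
  x=-5.867: |R|=0.98500 <1
  x=-5.040: |R|=0.88060 <1
  x=-3.006: |R|=0.50150 <1
  x=-6.321: |R|=1.03444 >1
  x=-6.051: |R|=1.00563 >1
Stable set (-6.0000, 0).

left endpoint -6.0000.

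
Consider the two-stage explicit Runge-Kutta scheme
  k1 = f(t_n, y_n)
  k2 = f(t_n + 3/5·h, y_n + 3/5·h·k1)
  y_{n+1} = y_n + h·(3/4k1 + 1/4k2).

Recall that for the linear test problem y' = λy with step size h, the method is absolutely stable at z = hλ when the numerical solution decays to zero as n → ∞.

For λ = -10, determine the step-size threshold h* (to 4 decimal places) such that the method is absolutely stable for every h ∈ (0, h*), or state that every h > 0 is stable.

On y'=λy, z=hλ:
  k1=λy_n ⇒ h·k1=z·y_n;  k2=λ(1+3/5z)y_n ⇒ h·k2=z(1+3/5z)y_n
  y_{n+1}/y_n = 1 + 3/4z + 1/4z(1+3/5z) = 1 + z + 3/20z²
  Hence R(z) = 1 + z + 3/20z².

Solve |R(x)|<1 on ℝ⁻.
x=-0.93: |R|=0.1997
R=1: x+3/20x²=0 ⇒ x=−20/3=-6.6667; min R=1−1/(4·3/20)=-0.6667>−1
Confirm numerically:
  x=-6.403: |R|=0.74676 <1
  x=-5.911: |R|=0.32999 <1
  x=-5.910: |R|=0.32921 <1
  x=-3.204: |R|=0.66416 <1
  x=-6.892: |R|=1.23295 >1
  x=-6.847: |R|=1.18521 >1
  x=-6.843: |R|=1.18100 >1
Stable set (-6.6667, 0).

(-6.6667,0); λ=-10 ⇒ h* = (20/3)/10 = 0.6667.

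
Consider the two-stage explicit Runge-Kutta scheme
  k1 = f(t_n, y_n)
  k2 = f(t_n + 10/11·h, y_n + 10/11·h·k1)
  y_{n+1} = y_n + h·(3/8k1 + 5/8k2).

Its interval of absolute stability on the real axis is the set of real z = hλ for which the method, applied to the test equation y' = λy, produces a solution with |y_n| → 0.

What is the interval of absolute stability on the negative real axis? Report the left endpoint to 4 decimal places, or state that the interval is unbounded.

(-1.7600, 0).

Test eqn y'=λy, z=hλ:
  k1=λy_n ⇒ h·k1=z·y_n;  k2=λ(1+10/11z)y_n ⇒ h·k2=z(1+10/11z)y_n
  y_{n+1}/y_n = 1 + 3/8z + 5/8z(1+10/11z) = 1 + z + 25/44z²
  R(z) = 1 + z + 25/44z².

Solve |R(x)|<1 on ℝ⁻.
x=-0.59: |R|=0.6078
R=1: x+25/44x²=0 ⇒ x=−44/25=-1.7600; min R=1−1/(4·25/44)=0.5600>−1
Confirm numerically:
  x=-1.003: |R|=0.56860 <1
  x=-0.992: |R|=0.56713 <1
  x=-0.925: |R|=0.56115 <1
  x=-2.050: |R|=1.33778 >1
  x=-2.049: |R|=1.33646 >1
  x=-2.010: |R|=1.28551 >1
Interval (-1.7600, 0).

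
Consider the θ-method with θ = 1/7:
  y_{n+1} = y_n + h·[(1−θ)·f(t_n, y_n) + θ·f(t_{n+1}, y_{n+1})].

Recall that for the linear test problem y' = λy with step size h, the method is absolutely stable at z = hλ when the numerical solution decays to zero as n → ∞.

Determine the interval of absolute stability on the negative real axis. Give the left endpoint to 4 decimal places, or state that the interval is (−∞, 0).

(-2.8000, 0).

On y'=λy, z=hλ:
  y_{n+1} = y_n + z·[6/7·y_n + 1/7·y_{n+1}] ⇒ (1 − 1/7z)y_{n+1} = (1 + 6/7z)y_n
  Hence R(z) = (1 + 6/7z)/(1 − 1/7z).

Solve |R(x)|<1 on ℝ⁻.
x=-1.09: |R|=0.0569
R=−1: 1+6/7x = −1+1/7x ⇒ -5/7x=2 ⇒ x=2/(-5/7)=-2.8000
Confirm numerically:
  x=-2.179: |R|=0.66173 <1
  x=-1.973: |R|=0.53917 <1
  x=-1.703: |R|=0.36976 <1
  x=-3.274: |R|=1.23068 >1
  x=-3.151: |R|=1.17289 >1
So |R|<1 on (-2.8000, 0).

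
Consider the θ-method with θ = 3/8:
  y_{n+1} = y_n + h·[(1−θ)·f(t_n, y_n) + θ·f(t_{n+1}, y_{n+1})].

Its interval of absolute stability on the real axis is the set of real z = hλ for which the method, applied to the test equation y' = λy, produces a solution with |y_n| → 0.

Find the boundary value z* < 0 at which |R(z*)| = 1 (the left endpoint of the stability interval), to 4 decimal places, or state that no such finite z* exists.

With y'=λy (z=hλ):
  y_{n+1} = y_n + z·[5/8·y_n + 3/8·y_{n+1}] ⇒ (1 − 3/8z)y_{n+1} = (1 + 5/8z)y_n
  so R(z) = (1 + 5/8z)/(1 − 3/8z).

Solve |R(x)|<1 on ℝ⁻.
x=-1.2: |R|=0.1724
R=−1: 1+5/8x = −1+3/8x ⇒ -1/4x=2 ⇒ x=2/(-1/4)=-8.0000
Confirm numerically:
  x=-4.536: |R|=0.67938 <1
  x=-4.410: |R|=0.66180 <1
  x=-4.071: |R|=0.61124 <1
  x=-8.498: |R|=1.02974 >1
  x=-8.248: |R|=1.01515 >1
So |R|<1 on (-8.0000, 0).

left endpoint -8.0000.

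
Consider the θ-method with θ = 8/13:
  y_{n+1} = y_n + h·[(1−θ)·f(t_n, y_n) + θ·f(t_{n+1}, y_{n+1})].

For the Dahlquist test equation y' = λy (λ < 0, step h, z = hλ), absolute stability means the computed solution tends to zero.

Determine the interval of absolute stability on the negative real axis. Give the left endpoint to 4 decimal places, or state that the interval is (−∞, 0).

Test eqn y'=λy, z=hλ:
  y_{n+1} = y_n + z·[5/13·y_n + 8/13·y_{n+1}] ⇒ (1 − 8/13z)y_{n+1} = (1 + 5/13z)y_n
  Hence R(z) = (1 + 5/13z)/(1 − 8/13z).

Boundary: |R(x)|=1, x<0.
x=-1.37: |R|=0.2567
x=-2: |R|=0.1034
x=-10: |R|=0.3978
x=-100: |R|=0.5990
θ=8/13≥1/2 ⇒ |1+5/13x|<|1−8/13x| ∀x<0 ⇒ stable on all of ℝ⁻.

unbounded; (−∞, 0).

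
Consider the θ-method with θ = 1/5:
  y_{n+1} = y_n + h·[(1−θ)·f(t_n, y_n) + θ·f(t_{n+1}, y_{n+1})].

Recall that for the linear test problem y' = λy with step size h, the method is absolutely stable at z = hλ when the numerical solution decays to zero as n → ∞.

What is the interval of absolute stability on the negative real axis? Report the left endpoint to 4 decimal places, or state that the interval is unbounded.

(-3.3333, 0).

With y'=λy (z=hλ):
  y_{n+1} = y_n + z·[4/5·y_n + 1/5·y_{n+1}] ⇒ (1 − 1/5z)y_{n+1} = (1 + 4/5z)y_n
  ⇒ R(z) = (1 + 4/5z)/(1 − 1/5z).

Need |R(x)|<1, x<0.
x=-1.78: |R|=0.3127
R=−1: 1+4/5x = −1+1/5x ⇒ -3/5x=2 ⇒ x=2/(-3/5)=-3.3333
Confirm numerically:
  x=-3.206: |R|=0.95345 <1
  x=-2.993: |R|=0.87226 <1
  x=-2.853: |R|=0.81650 <1
  x=-2.832: |R|=0.80797 <1
  x=-3.517: |R|=1.06469 >1
  x=-3.398: |R|=1.02310 >1
Stable set (-3.3333, 0).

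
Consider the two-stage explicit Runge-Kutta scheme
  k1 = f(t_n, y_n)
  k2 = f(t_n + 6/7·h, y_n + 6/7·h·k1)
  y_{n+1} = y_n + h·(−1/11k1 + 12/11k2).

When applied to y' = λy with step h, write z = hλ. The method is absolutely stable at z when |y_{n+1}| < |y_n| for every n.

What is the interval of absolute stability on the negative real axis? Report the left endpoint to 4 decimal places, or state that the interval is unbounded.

z∈(-1.0694,0).

On y'=λy, z=hλ:
  k1=λy_n ⇒ h·k1=z·y_n;  k2=λ(1+6/7z)y_n ⇒ h·k2=z(1+6/7z)y_n
  y_{n+1}/y_n = 1 − 1/11z + 12/11z(1+6/7z) = 1 + z + 72/77z²
  ⇒ R(z) = 1 + z + 72/77z².

Need |R(x)|<1, x<0.
x=-1.68: |R|=1.9591
R=1: x+72/77x²=0 ⇒ x=−77/72=-1.0694; min R=1−1/(4·72/77)=0.7326>−1
Confirm numerically:
  x=-0.881: |R|=0.84476 <1
  x=-0.755: |R|=0.77801 <1
  x=-0.599: |R|=0.73650 <1
  x=-0.446: |R|=0.74000 <1
  x=-1.490: |R|=1.58594 >1
  x=-1.436: |R|=1.49219 >1
Stable set (-1.0694, 0).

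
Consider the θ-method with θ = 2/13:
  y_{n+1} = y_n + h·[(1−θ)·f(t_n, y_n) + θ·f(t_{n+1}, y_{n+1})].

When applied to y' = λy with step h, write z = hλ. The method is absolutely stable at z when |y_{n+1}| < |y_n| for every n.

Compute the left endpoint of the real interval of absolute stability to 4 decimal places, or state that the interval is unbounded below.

z* = -2.8889.

With y'=λy (z=hλ):
  y_{n+1} = y_n + z·[11/13·y_n + 2/13·y_{n+1}] ⇒ (1 − 2/13z)y_{n+1} = (1 + 11/13z)y_n
  Hence R(z) = (1 + 11/13z)/(1 − 2/13z).

Find x<0 with |R(x)|<1.
x=-0.44: |R|=0.5879
R=−1: 1+11/13x = −1+2/13x ⇒ -9/13x=2 ⇒ x=2/(-9/13)=-2.8889
Confirm numerically:
  x=-2.810: |R|=0.96187 <1
  x=-2.765: |R|=0.93983 <1
  x=-2.002: |R|=0.53058 <1
  x=-3.263: |R|=1.17244 >1
  x=-3.250: |R|=1.16667 >1
  x=-3.224: |R|=1.15508 >1
Interval (-2.8889, 0).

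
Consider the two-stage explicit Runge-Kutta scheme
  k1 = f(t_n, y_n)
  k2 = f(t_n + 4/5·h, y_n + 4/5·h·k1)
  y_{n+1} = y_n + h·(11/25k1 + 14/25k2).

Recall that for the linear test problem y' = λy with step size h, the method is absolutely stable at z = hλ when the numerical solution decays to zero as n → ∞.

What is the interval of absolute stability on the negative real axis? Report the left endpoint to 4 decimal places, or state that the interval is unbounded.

On y'=λy, z=hλ:
  k1=λy_n ⇒ h·k1=z·y_n;  k2=λ(1+4/5z)y_n ⇒ h·k2=z(1+4/5z)y_n
  y_{n+1}/y_n = 1 + 11/25z + 14/25z(1+4/5z) = 1 + z + 56/125z²
  Hence R(z) = 1 + z + 56/125z².

Find x<0 with |R(x)|<1.
x=-1.49: |R|=0.5046
R=1: x+56/125x²=0 ⇒ x=−125/56=-2.2321; min R=1−1/(4·56/125)=0.4420>−1
Confirm numerically:
  x=-2.029: |R|=0.81534 <1
  x=-1.777: |R|=0.63766 <1
  x=-1.585: |R|=0.54048 <1
  x=-2.563: |R|=1.37990 >1
  x=-2.466: |R|=1.25836 >1
  x=-2.427: |R|=1.21187 >1
Interval (-2.2321, 0).

(-2.2321, 0).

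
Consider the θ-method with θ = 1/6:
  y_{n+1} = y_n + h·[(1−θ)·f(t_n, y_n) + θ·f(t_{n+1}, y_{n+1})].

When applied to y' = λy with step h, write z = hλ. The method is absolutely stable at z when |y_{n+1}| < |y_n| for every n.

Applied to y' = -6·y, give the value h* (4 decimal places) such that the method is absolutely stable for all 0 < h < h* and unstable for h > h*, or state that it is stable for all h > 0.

Set f=λy, z=hλ:
  y_{n+1} = y_n + z·[5/6·y_n + 1/6·y_{n+1}] ⇒ (1 − 1/6z)y_{n+1} = (1 + 5/6z)y_n
  Hence R(z) = (1 + 5/6z)/(1 − 1/6z).

Need |R(x)|<1, x<0.
x=-0.65: |R|=0.4135
R=−1: 1+5/6x = −1+1/6x ⇒ -2/3x=2 ⇒ x=2/(-2/3)=-3.0000
Confirm numerically:
  x=-2.784: |R|=0.90164 <1
  x=-1.746: |R|=0.35244 <1
  x=-1.595: |R|=0.26004 <1
  x=-3.544: |R|=1.22800 >1
  x=-3.428: |R|=1.18159 >1
So |R|<1 on (-3.0000, 0).

(-3.0000,0); λ=-6 ⇒ h* = (3)/6 = 0.5000.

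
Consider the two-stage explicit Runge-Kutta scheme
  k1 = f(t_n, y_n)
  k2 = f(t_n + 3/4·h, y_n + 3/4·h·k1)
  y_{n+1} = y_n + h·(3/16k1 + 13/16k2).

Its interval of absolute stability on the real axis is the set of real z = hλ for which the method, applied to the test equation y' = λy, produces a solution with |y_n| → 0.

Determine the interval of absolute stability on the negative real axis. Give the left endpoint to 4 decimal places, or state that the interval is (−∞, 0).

With y'=λy (z=hλ):
  k1=λy_n ⇒ h·k1=z·y_n;  k2=λ(1+3/4z)y_n ⇒ h·k2=z(1+3/4z)y_n
  y_{n+1}/y_n = 1 + 3/16z + 13/16z(1+3/4z) = 1 + z + 39/64z²
  R(z) = 1 + z + 39/64z².

Boundary: |R(x)|=1, x<0.
x=-1.43: |R|=0.8161
R=1: x+39/64x²=0 ⇒ x=−64/39=-1.6410; min R=1−1/(4·39/64)=0.5897>−1
Confirm numerically:
  x=-1.615: |R|=0.97439 <1
  x=-1.303: |R|=0.73160 <1
  x=-1.030: |R|=0.61649 <1
  x=-2.184: |R|=1.72263 >1
  x=-2.151: |R|=1.66846 >1
  x=-1.949: |R|=1.36577 >1
So |R|<1 on (-1.6410, 0).

z∈(-1.6410,0).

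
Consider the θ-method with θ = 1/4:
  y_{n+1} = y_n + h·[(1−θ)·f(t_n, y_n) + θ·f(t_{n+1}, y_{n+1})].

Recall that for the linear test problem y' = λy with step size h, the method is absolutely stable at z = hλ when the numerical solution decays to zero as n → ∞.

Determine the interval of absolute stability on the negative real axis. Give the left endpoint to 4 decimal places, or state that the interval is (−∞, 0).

(-4.0000, 0).

Set f=λy, z=hλ:
  y_{n+1} = y_n + z·[3/4·y_n + 1/4·y_{n+1}] ⇒ (1 − 1/4z)y_{n+1} = (1 + 3/4z)y_n
  R(z) = (1 + 3/4z)/(1 − 1/4z).

Find x<0 with |R(x)|<1.
x=-1.08: |R|=0.1496
R=−1: 1+3/4x = −1+1/4x ⇒ -1/2x=2 ⇒ x=2/(-1/2)=-4.0000
Confirm numerically:
  x=-2.272: |R|=0.44898 <1
  x=-2.194: |R|=0.41686 <1
  x=-1.963: |R|=0.31679 <1
  x=-1.912: |R|=0.29364 <1
  x=-4.421: |R|=1.09999 >1
  x=-4.343: |R|=1.08222 >1
  x=-4.213: |R|=1.05187 >1
Stable set (-4.0000, 0).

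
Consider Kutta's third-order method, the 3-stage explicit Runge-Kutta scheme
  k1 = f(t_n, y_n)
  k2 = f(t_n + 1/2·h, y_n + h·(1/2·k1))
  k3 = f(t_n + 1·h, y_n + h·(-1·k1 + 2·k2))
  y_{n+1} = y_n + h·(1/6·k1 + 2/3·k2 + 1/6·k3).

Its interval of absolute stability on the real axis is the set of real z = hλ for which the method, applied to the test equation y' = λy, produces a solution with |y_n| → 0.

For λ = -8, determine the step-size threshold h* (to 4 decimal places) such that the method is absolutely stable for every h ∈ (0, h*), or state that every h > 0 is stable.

(-2.5127,0); λ=-8 ⇒ h* = 0.3141.

Set f=λy, z=hλ:
  order 3, 3-stage ⇒ R(z)=1+z+z^2/2+z^3/6
  (e.g. R(-1.05)=0.30831, |R|=0.30831)

Solve |R(x)|<1 on ℝ⁻.
x=-1.05: |R|=0.3083
|R(-2.17)|=0.5186 |R(-1.22)|=0.2216 |R(-0.89)|=0.3886
Bisect:
  x_lo=-3.0306 |R|=2.0776  x_hi=-0.3873 |R|=0.6780
  mid=-1.70896 |R|=0.08054 →hi
  mid=-2.36981 |R|=0.77995 →hi
  mid=-2.70023 |R|=1.33594 →lo
  mid=-2.53502 |R|=1.03699 →lo
  mid=-2.45241 |R|=0.90351 →hi
  mid=-2.49371 |R|=0.96898 →hi
  mid=-2.51436 |R|=1.00266 →lo
  mid=-2.50404 |R|=0.98574 →hi
  mid=-2.50920 |R|=0.99418 →hi
  ...
  [-2.51275,-2.51259] ⇒ x*=-2.5127
Interval (-2.5127, 0).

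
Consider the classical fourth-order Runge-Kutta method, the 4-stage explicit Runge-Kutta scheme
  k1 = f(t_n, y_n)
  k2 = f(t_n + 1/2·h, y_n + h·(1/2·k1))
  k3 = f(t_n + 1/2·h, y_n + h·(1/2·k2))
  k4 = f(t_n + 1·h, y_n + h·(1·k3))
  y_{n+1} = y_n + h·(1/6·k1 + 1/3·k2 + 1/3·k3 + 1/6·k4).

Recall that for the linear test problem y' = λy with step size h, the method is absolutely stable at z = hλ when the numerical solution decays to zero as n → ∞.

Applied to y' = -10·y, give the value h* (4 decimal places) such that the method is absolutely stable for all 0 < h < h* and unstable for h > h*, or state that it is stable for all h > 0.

Test eqn y'=λy, z=hλ:
  order 4, 4-stage ⇒ R(z)=1+z+z^2/2+z^3/6+z^4/24
  (e.g. R(-0.62)=0.53864, |R|=0.53864)

Find x<0 with |R(x)|<1.
x=-0.62: |R|=0.5386
|R(-3.15)|=1.7043 |R(-2.48)|=0.6292 |R(-2.44)|=0.5926
Bisect:
  x_lo=-3.4006 |R|=2.3992  x_hi=-0.2856 |R|=0.7516
  mid=-1.84309 |R|=0.29272 →hi
  mid=-2.62183 |R|=0.78025 →hi
  mid=-3.01120 |R|=1.39755 →lo
  mid=-2.81651 |R|=1.04810 →lo
  mid=-2.71917 |R|=0.90480 →hi
  mid=-2.76784 |R|=0.97400 →hi
  mid=-2.79218 |R|=1.01043 →lo
  ...
  [-2.78533,-2.78514] ⇒ x*=-2.7853
Interval (-2.7853, 0).

(-2.7853,0); λ=-10 ⇒ h* = 0.2785.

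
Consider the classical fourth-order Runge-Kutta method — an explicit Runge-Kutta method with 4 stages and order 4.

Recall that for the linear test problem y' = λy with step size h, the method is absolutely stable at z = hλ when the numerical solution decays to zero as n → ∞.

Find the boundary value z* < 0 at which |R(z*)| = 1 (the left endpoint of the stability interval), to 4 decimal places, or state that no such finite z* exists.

z* = -2.7853.

With y'=λy (z=hλ):
  order 4, 4-stage ⇒ R(z)=1+z+z^2/2+z^3/6+z^4/24
  (e.g. R(-0.73)=0.48345, |R|=0.48345)

Need |R(x)|<1, x<0.
x=-0.73: |R|=0.4834
|R(-1.74)|=0.2777 |R(-1.53)|=0.2718 |R(-1.03)|=0.3652
Bisect:
  x_lo=-3.4102 |R|=2.4299  x_hi=-0.2392 |R|=0.7873
  mid=-1.82470 |R|=0.28941 →hi
  mid=-2.61745 |R|=0.77506 →hi
  mid=-3.01382 |R|=1.40289 →lo
  mid=-2.81564 |R|=1.04672 →lo
  mid=-2.71654 |R|=0.90120 →hi
  mid=-2.76609 |R|=0.97143 →hi
  mid=-2.79086 |R|=1.00843 →lo
  mid=-2.77848 |R|=0.98977 →hi
  mid=-2.78467 |R|=0.99906 →hi
  mid=-2.78777 |R|=1.00374 →lo
  ...
  [-2.78544,-2.78525] ⇒ x*=-2.7853
Interval (-2.7853, 0).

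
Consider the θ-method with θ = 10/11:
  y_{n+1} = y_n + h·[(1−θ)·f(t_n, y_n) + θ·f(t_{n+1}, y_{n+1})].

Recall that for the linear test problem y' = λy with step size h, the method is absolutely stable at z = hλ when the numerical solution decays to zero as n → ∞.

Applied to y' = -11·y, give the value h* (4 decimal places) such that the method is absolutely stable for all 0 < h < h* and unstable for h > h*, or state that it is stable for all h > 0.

interval (−∞, 0). Any h>0 works for λ=-11.

Test eqn y'=λy, z=hλ:
  y_{n+1} = y_n + z·[1/11·y_n + 10/11·y_{n+1}] ⇒ (1 − 10/11z)y_{n+1} = (1 + 1/11z)y_n
  Hence R(z) = (1 + 1/11z)/(1 − 10/11z).

Boundary: |R(x)|=1, x<0.
x=-1.66: |R|=0.3384
x=-2: |R|=0.2903
x=-10: |R|=0.0090
x=-100: |R|=0.0880
θ=10/11≥1/2 ⇒ |1+1/11x|<|1−10/11x| ∀x<0 ⇒ stable on all of ℝ⁻.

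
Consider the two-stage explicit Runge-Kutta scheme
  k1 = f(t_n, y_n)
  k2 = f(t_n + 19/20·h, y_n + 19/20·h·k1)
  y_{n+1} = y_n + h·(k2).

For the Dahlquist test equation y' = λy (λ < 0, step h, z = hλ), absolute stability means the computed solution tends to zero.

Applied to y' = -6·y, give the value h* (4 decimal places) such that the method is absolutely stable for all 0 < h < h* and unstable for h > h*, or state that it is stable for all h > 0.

(-1.0526,0); λ=-6 ⇒ h* = (20/19)/6 = 0.1754.

On y'=λy, z=hλ:
  k1=λy_n ⇒ h·k1=z·y_n;  k2=λ(1+19/20z)y_n ⇒ h·k2=z(1+19/20z)y_n
  y_{n+1}/y_n = 1 + z(1+19/20z) = 1 + z + 19/20z²
  Hence R(z) = 1 + z + 19/20z².

Solve |R(x)|<1 on ℝ⁻.
x=-1.51: |R|=1.6561
R=1: x+19/20x²=0 ⇒ x=−20/19=-1.0526; min R=1−1/(4·19/20)=0.7368>−1
Confirm numerically:
  x=-0.987: |R|=0.93846 <1
  x=-0.798: |R|=0.80696 <1
  x=-0.568: |R|=0.73849 <1
  x=-1.595: |R|=1.82182 >1
  x=-1.547: |R|=1.72655 >1
  x=-1.113: |R|=1.06383 >1
Interval (-1.0526, 0).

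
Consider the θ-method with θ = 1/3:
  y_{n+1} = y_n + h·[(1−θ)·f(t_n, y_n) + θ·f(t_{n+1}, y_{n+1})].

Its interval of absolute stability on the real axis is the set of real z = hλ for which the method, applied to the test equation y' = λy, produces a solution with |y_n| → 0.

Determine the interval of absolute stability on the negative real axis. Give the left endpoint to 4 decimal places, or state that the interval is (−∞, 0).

On y'=λy, z=hλ:
  y_{n+1} = y_n + z·[2/3·y_n + 1/3·y_{n+1}] ⇒ (1 − 1/3z)y_{n+1} = (1 + 2/3z)y_n
  Hence R(z) = (1 + 2/3z)/(1 − 1/3z).

Solve |R(x)|<1 on ℝ⁻.
x=-1.1: |R|=0.1951
R=−1: 1+2/3x = −1+1/3x ⇒ -1/3x=2 ⇒ x=2/(-1/3)=-6.0000
Confirm numerically:
  x=-5.843: |R|=0.98225 <1
  x=-5.493: |R|=0.94030 <1
  x=-4.020: |R|=0.71795 <1
  x=-6.377: |R|=1.04020 >1
  x=-6.119: |R|=1.01305 >1
  x=-6.077: |R|=1.00848 >1
Stable set (-6.0000, 0).

(-6.0000, 0).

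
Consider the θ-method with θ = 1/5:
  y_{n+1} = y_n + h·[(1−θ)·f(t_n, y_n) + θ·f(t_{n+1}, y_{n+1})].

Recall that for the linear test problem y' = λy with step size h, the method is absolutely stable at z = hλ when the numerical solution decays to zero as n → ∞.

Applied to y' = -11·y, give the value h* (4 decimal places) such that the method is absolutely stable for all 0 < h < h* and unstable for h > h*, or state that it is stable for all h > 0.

With y'=λy (z=hλ):
  y_{n+1} = y_n + z·[4/5·y_n + 1/5·y_{n+1}] ⇒ (1 − 1/5z)y_{n+1} = (1 + 4/5z)y_n
  so R(z) = (1 + 4/5z)/(1 − 1/5z).

Find x<0 with |R(x)|<1.
x=-1.63: |R|=0.2293
R=−1: 1+4/5x = −1+1/5x ⇒ -3/5x=2 ⇒ x=2/(-3/5)=-3.3333
Confirm numerically:
  x=-1.909: |R|=0.38153 <1
  x=-1.835: |R|=0.34236 <1
  x=-1.809: |R|=0.32839 <1
  x=-3.722: |R|=1.13368 >1
  x=-3.668: |R|=1.11583 >1
Interval (-3.3333, 0).

(-3.3333,0); λ=-11 ⇒ h* = (10/3)/11 = 0.3030.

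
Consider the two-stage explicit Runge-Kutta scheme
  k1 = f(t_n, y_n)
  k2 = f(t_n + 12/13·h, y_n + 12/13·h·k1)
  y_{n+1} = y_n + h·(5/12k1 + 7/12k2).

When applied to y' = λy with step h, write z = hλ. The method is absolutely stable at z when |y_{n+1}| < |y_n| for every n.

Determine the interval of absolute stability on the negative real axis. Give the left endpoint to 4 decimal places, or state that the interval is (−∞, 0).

Test eqn y'=λy, z=hλ:
  k1=λy_n ⇒ h·k1=z·y_n;  k2=λ(1+12/13z)y_n ⇒ h·k2=z(1+12/13z)y_n
  y_{n+1}/y_n = 1 + 5/12z + 7/12z(1+12/13z) = 1 + z + 7/13z²
  Hence R(z) = 1 + z + 7/13z².

Solve |R(x)|<1 on ℝ⁻.
x=-1.18: |R|=0.5698
R=1: x+7/13x²=0 ⇒ x=−13/7=-1.8571; min R=1−1/(4·7/13)=0.5357>−1
Confirm numerically:
  x=-1.770: |R|=0.91695 <1
  x=-1.597: |R|=0.77630 <1
  x=-1.420: |R|=0.66575 <1
  x=-1.031: |R|=0.54136 <1
  x=-2.346: |R|=1.61754 >1
  x=-2.107: |R|=1.28347 >1
Stable set (-1.8571, 0).

(-1.8571, 0).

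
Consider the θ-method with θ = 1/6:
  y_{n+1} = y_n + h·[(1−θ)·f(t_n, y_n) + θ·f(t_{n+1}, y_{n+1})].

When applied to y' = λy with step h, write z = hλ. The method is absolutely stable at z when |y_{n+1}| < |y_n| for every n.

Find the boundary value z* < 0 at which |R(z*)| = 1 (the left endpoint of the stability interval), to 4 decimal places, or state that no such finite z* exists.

left endpoint -3.0000.

Test eqn y'=λy, z=hλ:
  y_{n+1} = y_n + z·[5/6·y_n + 1/6·y_{n+1}] ⇒ (1 − 1/6z)y_{n+1} = (1 + 5/6z)y_n
  so R(z) = (1 + 5/6z)/(1 − 1/6z).

Boundary: |R(x)|=1, x<0.
x=-0.38: |R|=0.6426
R=−1: 1+5/6x = −1+1/6x ⇒ -2/3x=2 ⇒ x=2/(-2/3)=-3.0000
Confirm numerically:
  x=-2.694: |R|=0.85921 <1
  x=-1.832: |R|=0.40347 <1
  x=-1.528: |R|=0.21785 <1
  x=-1.223: |R|=0.01592 <1
  x=-3.512: |R|=1.21531 >1
  x=-3.471: |R|=1.19892 >1
  x=-3.430: |R|=1.18240 >1
So |R|<1 on (-3.0000, 0).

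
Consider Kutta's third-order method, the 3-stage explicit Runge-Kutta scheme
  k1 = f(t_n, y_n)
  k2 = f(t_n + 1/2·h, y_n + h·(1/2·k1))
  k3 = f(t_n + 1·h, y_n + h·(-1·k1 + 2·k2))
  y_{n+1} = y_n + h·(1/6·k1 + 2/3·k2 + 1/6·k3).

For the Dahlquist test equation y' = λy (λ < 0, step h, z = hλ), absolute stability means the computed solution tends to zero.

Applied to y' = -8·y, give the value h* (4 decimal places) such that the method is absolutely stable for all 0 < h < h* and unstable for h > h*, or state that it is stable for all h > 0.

(-2.5127,0); λ=-8 ⇒ h* = 0.3141.

With y'=λy (z=hλ):
  order 3, 3-stage ⇒ R(z)=1+z+z^2/2+z^3/6
  (e.g. R(-1.64)=-0.03036, |R|=0.03036)

Solve |R(x)|<1 on ℝ⁻.
x=-1.64: |R|=0.0304
|R(-2.82)|=1.5814 |R(-0.76)|=0.4556 |R(-0.74)|=0.4663
Bisect:
  x_lo=-2.9590 |R|=1.8991  x_hi=-0.0961 |R|=0.9084
  mid=-1.52755 |R|=0.04509 →hi
  mid=-2.24326 |R|=0.60859 →hi
  mid=-2.60112 |R|=1.15133 →lo
  mid=-2.42219 |R|=0.85719 →hi
  mid=-2.51166 |R|=0.99821 →hi
  mid=-2.55639 |R|=1.07322 →lo
  mid=-2.53402 |R|=1.03533 →lo
  mid=-2.52284 |R|=1.01668 →lo
  mid=-2.51725 |R|=1.00742 →lo
  mid=-2.51445 |R|=1.00281 →lo
  ...
  [-2.51288,-2.51271] ⇒ x*=-2.5127
Interval (-2.5127, 0).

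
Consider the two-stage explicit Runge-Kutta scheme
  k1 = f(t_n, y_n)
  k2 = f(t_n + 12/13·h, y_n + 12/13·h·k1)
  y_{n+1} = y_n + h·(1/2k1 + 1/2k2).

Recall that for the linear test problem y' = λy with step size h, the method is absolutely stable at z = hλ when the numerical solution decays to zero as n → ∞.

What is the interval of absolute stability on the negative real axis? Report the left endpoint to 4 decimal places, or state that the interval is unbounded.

With y'=λy (z=hλ):
  k1=λy_n ⇒ h·k1=z·y_n;  k2=λ(1+12/13z)y_n ⇒ h·k2=z(1+12/13z)y_n
  y_{n+1}/y_n = 1 + 1/2z + 1/2z(1+12/13z) = 1 + z + 6/13z²
  ⇒ R(z) = 1 + z + 6/13z².

Need |R(x)|<1, x<0.
x=-1.5: |R|=0.5385
R=1: x+6/13x²=0 ⇒ x=−13/6=-2.1667; min R=1−1/(4·6/13)=0.4583>−1
Confirm numerically:
  x=-1.766: |R|=0.67343 <1
  x=-1.348: |R|=0.49066 <1
  x=-1.078: |R|=0.45835 <1
  x=-2.674: |R|=1.62613 >1
  x=-2.521: |R|=1.41228 >1
  x=-2.468: |R|=1.34324 >1
Stable set (-2.1667, 0).

z∈(-2.1667,0).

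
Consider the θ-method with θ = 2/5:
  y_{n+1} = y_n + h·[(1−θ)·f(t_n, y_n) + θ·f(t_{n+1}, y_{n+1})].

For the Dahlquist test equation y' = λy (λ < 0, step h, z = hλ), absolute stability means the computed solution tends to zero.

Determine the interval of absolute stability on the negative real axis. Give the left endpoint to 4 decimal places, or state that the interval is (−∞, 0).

On y'=λy, z=hλ:
  y_{n+1} = y_n + z·[3/5·y_n + 2/5·y_{n+1}] ⇒ (1 − 2/5z)y_{n+1} = (1 + 3/5z)y_n
  so R(z) = (1 + 3/5z)/(1 − 2/5z).

Boundary: |R(x)|=1, x<0.
x=-0.51: |R|=0.5764
R=−1: 1+3/5x = −1+2/5x ⇒ -1/5x=2 ⇒ x=2/(-1/5)=-10.0000
Confirm numerically:
  x=-9.337: |R|=0.97199 <1
  x=-8.584: |R|=0.93612 <1
  x=-5.768: |R|=0.74407 <1
  x=-5.539: |R|=0.72254 <1
  x=-10.297: |R|=1.01160 >1
  x=-10.049: |R|=1.00195 >1
Interval (-10.0000, 0).

(-10.0000, 0).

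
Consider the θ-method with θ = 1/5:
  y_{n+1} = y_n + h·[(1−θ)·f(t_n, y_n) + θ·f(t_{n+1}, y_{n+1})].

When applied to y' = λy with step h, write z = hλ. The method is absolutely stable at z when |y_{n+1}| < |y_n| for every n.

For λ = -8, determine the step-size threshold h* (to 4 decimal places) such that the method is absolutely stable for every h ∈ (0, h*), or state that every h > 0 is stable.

With y'=λy (z=hλ):
  y_{n+1} = y_n + z·[4/5·y_n + 1/5·y_{n+1}] ⇒ (1 − 1/5z)y_{n+1} = (1 + 4/5z)y_n
  ⇒ R(z) = (1 + 4/5z)/(1 − 1/5z).

Need |R(x)|<1, x<0.
x=-0.61: |R|=0.4563
R=−1: 1+4/5x = −1+1/5x ⇒ -3/5x=2 ⇒ x=2/(-3/5)=-3.3333
Confirm numerically:
  x=-2.875: |R|=0.82540 <1
  x=-2.165: |R|=0.51082 <1
  x=-2.099: |R|=0.47838 <1
  x=-1.973: |R|=0.41474 <1
  x=-3.898: |R|=1.19038 >1
  x=-3.804: |R|=1.16038 >1
  x=-3.640: |R|=1.10648 >1
So |R|<1 on (-3.3333, 0).

(-3.3333,0); λ=-8 ⇒ h* = (10/3)/8 = 0.4167.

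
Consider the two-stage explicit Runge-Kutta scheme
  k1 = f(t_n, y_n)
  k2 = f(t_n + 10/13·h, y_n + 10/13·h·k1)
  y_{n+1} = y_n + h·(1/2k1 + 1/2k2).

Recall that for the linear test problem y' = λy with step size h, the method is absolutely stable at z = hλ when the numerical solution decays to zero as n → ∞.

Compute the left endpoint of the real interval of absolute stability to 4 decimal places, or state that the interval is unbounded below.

left endpoint -2.6000.

With y'=λy (z=hλ):
  k1=λy_n ⇒ h·k1=z·y_n;  k2=λ(1+10/13z)y_n ⇒ h·k2=z(1+10/13z)y_n
  y_{n+1}/y_n = 1 + 1/2z + 1/2z(1+10/13z) = 1 + z + 5/13z²
  so R(z) = 1 + z + 5/13z².

Boundary: |R(x)|=1, x<0.
x=-0.71: |R|=0.4839
R=1: x+5/13x²=0 ⇒ x=−13/5=-2.6000; min R=1−1/(4·5/13)=0.3500>−1
Confirm numerically:
  x=-2.550: |R|=0.95096 <1
  x=-2.344: |R|=0.76921 <1
  x=-1.705: |R|=0.41309 <1
  x=-1.651: |R|=0.39738 <1
  x=-2.855: |R|=1.28001 >1
  x=-2.847: |R|=1.27046 >1
  x=-2.680: |R|=1.08246 >1
So |R|<1 on (-2.6000, 0).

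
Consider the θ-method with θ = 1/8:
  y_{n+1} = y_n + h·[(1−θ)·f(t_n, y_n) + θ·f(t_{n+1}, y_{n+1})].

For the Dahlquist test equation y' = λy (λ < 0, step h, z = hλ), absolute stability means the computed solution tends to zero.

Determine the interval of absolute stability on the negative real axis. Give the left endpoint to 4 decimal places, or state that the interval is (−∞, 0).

With y'=λy (z=hλ):
  y_{n+1} = y_n + z·[7/8·y_n + 1/8·y_{n+1}] ⇒ (1 − 1/8z)y_{n+1} = (1 + 7/8z)y_n
  ⇒ R(z) = (1 + 7/8z)/(1 − 1/8z).

Need |R(x)|<1, x<0.
x=-1.37: |R|=0.1697
R=−1: 1+7/8x = −1+1/8x ⇒ -3/4x=2 ⇒ x=2/(-3/4)=-2.6667
Confirm numerically:
  x=-1.905: |R|=0.53862 <1
  x=-1.285: |R|=0.10716 <1
  x=-1.275: |R|=0.09973 <1
  x=-3.186: |R|=1.27856 >1
  x=-3.118: |R|=1.24357 >1
Interval (-2.6667, 0).

z∈(-2.6667,0).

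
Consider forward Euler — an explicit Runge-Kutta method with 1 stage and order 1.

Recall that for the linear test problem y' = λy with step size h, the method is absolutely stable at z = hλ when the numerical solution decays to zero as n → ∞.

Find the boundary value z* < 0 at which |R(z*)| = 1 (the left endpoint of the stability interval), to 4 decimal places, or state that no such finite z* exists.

With y'=λy (z=hλ):
  order 1, 1-stage ⇒ R(z)=1+z
  (e.g. R(-1.43)=-0.43000, |R|=0.43000)

Boundary: |R(x)|=1, x<0.
x=-1.43: |R|=0.4300
|R(-2.16)|=1.1600 |R(-1.54)|=0.5400 |R(-0.62)|=0.3800
Bisect:
  x_lo=-2.4543 |R|=1.4543  x_hi=-0.2538 |R|=0.7462
  mid=-1.35408 |R|=0.35408 →hi
  mid=-1.90419 |R|=0.90419 →hi
  mid=-2.17925 |R|=1.17925 →lo
  mid=-2.04172 |R|=1.04172 →lo
  mid=-1.97295 |R|=0.97295 →hi
  mid=-2.00734 |R|=1.00734 →lo
  mid=-1.99014 |R|=0.99014 →hi
  mid=-1.99874 |R|=0.99874 →hi
  ...
  [-2.00008,-1.99995] ⇒ x*=-2.0000
Stable set (-2.0000, 0).

left endpoint -2.0000.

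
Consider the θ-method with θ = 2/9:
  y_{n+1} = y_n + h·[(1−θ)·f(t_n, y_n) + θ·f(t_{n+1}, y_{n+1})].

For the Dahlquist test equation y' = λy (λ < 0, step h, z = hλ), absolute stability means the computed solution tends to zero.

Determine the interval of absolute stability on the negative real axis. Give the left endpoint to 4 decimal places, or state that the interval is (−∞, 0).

With y'=λy (z=hλ):
  y_{n+1} = y_n + z·[7/9·y_n + 2/9·y_{n+1}] ⇒ (1 − 2/9z)y_{n+1} = (1 + 7/9z)y_n
  R(z) = (1 + 7/9z)/(1 − 2/9z).

Boundary: |R(x)|=1, x<0.
x=-1.57: |R|=0.1639
R=−1: 1+7/9x = −1+2/9x ⇒ -5/9x=2 ⇒ x=2/(-5/9)=-3.6000
Confirm numerically:
  x=-2.176: |R|=0.46675 <1
  x=-2.024: |R|=0.39608 <1
  x=-1.995: |R|=0.38222 <1
  x=-4.184: |R|=1.16813 >1
  x=-3.857: |R|=1.07688 >1
Stable set (-3.6000, 0).

(-3.6000, 0).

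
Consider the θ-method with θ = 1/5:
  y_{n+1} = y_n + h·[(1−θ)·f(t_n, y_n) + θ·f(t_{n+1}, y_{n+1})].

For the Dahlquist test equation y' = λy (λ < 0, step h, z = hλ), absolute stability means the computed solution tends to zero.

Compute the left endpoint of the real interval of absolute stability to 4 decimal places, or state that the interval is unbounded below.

z* = -3.3333.

With y'=λy (z=hλ):
  y_{n+1} = y_n + z·[4/5·y_n + 1/5·y_{n+1}] ⇒ (1 − 1/5z)y_{n+1} = (1 + 4/5z)y_n
  so R(z) = (1 + 4/5z)/(1 − 1/5z).

Solve |R(x)|<1 on ℝ⁻.
x=-0.36: |R|=0.6642
R=−1: 1+4/5x = −1+1/5x ⇒ -3/5x=2 ⇒ x=2/(-3/5)=-3.3333
Confirm numerically:
  x=-2.753: |R|=0.77544 <1
  x=-2.323: |R|=0.58610 <1
  x=-1.939: |R|=0.39718 <1
  x=-3.849: |R|=1.17482 >1
  x=-3.679: |R|=1.11948 >1
  x=-3.432: |R|=1.03510 >1
So |R|<1 on (-3.3333, 0).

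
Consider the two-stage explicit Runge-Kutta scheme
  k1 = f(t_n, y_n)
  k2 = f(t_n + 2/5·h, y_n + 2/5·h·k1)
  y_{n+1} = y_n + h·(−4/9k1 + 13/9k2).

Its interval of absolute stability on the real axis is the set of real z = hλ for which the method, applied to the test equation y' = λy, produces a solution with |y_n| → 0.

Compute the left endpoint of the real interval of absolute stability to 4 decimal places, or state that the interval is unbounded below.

Set f=λy, z=hλ:
  k1=λy_n ⇒ h·k1=z·y_n;  k2=λ(1+2/5z)y_n ⇒ h·k2=z(1+2/5z)y_n
  y_{n+1}/y_n = 1 − 4/9z + 13/9z(1+2/5z) = 1 + z + 26/45z²
  ⇒ R(z) = 1 + z + 26/45z².

Solve |R(x)|<1 on ℝ⁻.
x=-1.69: |R|=0.9602
R=1: x+26/45x²=0 ⇒ x=−45/26=-1.7308; min R=1−1/(4·26/45)=0.5673>−1
Confirm numerically:
  x=-1.290: |R|=0.67148 <1
  x=-1.008: |R|=0.57906 <1
  x=-0.887: |R|=0.56758 <1
  x=-0.744: |R|=0.57582 <1
  x=-2.288: |R|=1.73663 >1
  x=-1.801: |R|=1.07308 >1
  x=-1.771: |R|=1.04117 >1
Interval (-1.7308, 0).

z* = -1.7308.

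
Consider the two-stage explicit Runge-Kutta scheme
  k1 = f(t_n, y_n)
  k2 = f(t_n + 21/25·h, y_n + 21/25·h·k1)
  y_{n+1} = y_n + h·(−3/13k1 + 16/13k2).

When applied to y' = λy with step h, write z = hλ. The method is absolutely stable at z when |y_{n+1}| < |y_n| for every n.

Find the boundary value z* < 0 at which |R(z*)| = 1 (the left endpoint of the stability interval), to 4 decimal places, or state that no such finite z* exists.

z* = -0.9673.

With y'=λy (z=hλ):
  k1=λy_n ⇒ h·k1=z·y_n;  k2=λ(1+21/25z)y_n ⇒ h·k2=z(1+21/25z)y_n
  y_{n+1}/y_n = 1 − 3/13z + 16/13z(1+21/25z) = 1 + z + 336/325z²
  R(z) = 1 + z + 336/325z².

Solve |R(x)|<1 on ℝ⁻.
x=-0.52: |R|=0.7596
R=1: x+336/325x²=0 ⇒ x=−325/336=-0.9673; min R=1−1/(4·336/325)=0.7582>−1
Confirm numerically:
  x=-0.788: |R|=0.85396 <1
  x=-0.586: |R|=0.76902 <1
  x=-0.428: |R|=0.76138 <1
  x=-1.519: |R|=1.86646 >1
  x=-1.497: |R|=1.81986 >1
  x=-1.096: |R|=1.14587 >1
Interval (-0.9673, 0).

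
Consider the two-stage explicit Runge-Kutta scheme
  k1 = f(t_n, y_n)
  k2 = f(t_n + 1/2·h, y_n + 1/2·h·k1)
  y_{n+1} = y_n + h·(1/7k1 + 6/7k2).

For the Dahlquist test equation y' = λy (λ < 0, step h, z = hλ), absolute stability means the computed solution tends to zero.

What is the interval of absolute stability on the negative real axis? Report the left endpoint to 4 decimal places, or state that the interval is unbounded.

z∈(-2.3333,0).

Set f=λy, z=hλ:
  k1=λy_n ⇒ h·k1=z·y_n;  k2=λ(1+1/2z)y_n ⇒ h·k2=z(1+1/2z)y_n
  y_{n+1}/y_n = 1 + 1/7z + 6/7z(1+1/2z) = 1 + z + 3/7z²
  so R(z) = 1 + z + 3/7z².

Boundary: |R(x)|=1, x<0.
x=-1.57: |R|=0.4864
R=1: x+3/7x²=0 ⇒ x=−7/3=-2.3333; min R=1−1/(4·3/7)=0.4167>−1
Confirm numerically:
  x=-2.281: |R|=0.94884 <1
  x=-2.144: |R|=0.82603 <1
  x=-1.447: |R|=0.45035 <1
  x=-1.331: |R|=0.42824 <1
  x=-2.620: |R|=1.32189 >1
  x=-2.582: |R|=1.27517 >1
  x=-2.397: |R|=1.06540 >1
Stable set (-2.3333, 0).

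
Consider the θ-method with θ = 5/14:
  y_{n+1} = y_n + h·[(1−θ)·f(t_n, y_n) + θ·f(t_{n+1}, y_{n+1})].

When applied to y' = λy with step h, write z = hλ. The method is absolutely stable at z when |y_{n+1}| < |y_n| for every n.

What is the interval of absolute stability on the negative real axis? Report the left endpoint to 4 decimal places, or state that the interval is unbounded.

z∈(-7.0000,0).

Test eqn y'=λy, z=hλ:
  y_{n+1} = y_n + z·[9/14·y_n + 5/14·y_{n+1}] ⇒ (1 − 5/14z)y_{n+1} = (1 + 9/14z)y_n
  R(z) = (1 + 9/14z)/(1 − 5/14z).

Boundary: |R(x)|=1, x<0.
x=-1.23: |R|=0.1454
R=−1: 1+9/14x = −1+5/14x ⇒ -2/7x=2 ⇒ x=2/(-2/7)=-7.0000
Confirm numerically:
  x=-5.333: |R|=0.83603 <1
  x=-4.929: |R|=0.78564 <1
  x=-4.758: |R|=0.76269 <1
  x=-2.887: |R|=0.42142 <1
  x=-7.592: |R|=1.04557 >1
  x=-7.487: |R|=1.03787 >1
Interval (-7.0000, 0).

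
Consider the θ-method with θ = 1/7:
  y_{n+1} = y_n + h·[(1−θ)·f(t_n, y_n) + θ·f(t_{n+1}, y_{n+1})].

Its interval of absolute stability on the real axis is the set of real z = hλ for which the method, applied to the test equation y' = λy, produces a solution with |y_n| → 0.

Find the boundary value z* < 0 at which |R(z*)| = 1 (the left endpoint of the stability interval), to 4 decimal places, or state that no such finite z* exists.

Set f=λy, z=hλ:
  y_{n+1} = y_n + z·[6/7·y_n + 1/7·y_{n+1}] ⇒ (1 − 1/7z)y_{n+1} = (1 + 6/7z)y_n
  so R(z) = (1 + 6/7z)/(1 − 1/7z).

Boundary: |R(x)|=1, x<0.
x=-0.4: |R|=0.6216
R=−1: 1+6/7x = −1+1/7x ⇒ -5/7x=2 ⇒ x=2/(-5/7)=-2.8000
Confirm numerically:
  x=-2.630: |R|=0.91173 <1
  x=-2.556: |R|=0.87233 <1
  x=-2.120: |R|=0.62719 <1
  x=-3.309: |R|=1.24687 >1
  x=-3.176: |R|=1.18475 >1
  x=-3.087: |R|=1.14226 >1
So |R|<1 on (-2.8000, 0).

left endpoint -2.8000.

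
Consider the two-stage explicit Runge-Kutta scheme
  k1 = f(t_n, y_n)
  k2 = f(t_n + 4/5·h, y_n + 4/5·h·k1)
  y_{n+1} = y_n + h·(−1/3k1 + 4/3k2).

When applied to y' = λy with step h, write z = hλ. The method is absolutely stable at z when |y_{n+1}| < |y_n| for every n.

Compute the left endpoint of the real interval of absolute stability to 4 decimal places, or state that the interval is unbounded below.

Test eqn y'=λy, z=hλ:
  k1=λy_n ⇒ h·k1=z·y_n;  k2=λ(1+4/5z)y_n ⇒ h·k2=z(1+4/5z)y_n
  y_{n+1}/y_n = 1 − 1/3z + 4/3z(1+4/5z) = 1 + z + 16/15z²
  R(z) = 1 + z + 16/15z².

Boundary: |R(x)|=1, x<0.
x=-0.44: |R|=0.7665
R=1: x+16/15x²=0 ⇒ x=−15/16=-0.9375; min R=1−1/(4·16/15)=0.7656>−1
Confirm numerically:
  x=-0.848: |R|=0.91904 <1
  x=-0.839: |R|=0.91185 <1
  x=-0.536: |R|=0.77045 <1
  x=-0.482: |R|=0.76581 <1
  x=-1.310: |R|=1.52051 >1
  x=-1.073: |R|=1.15508 >1
So |R|<1 on (-0.9375, 0).

z* = -0.9375.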